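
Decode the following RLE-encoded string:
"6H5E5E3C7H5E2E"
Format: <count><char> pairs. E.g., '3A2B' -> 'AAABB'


Expanding each <count><char> pair:
  6H -> 'HHHHHH'
  5E -> 'EEEEE'
  5E -> 'EEEEE'
  3C -> 'CCC'
  7H -> 'HHHHHHH'
  5E -> 'EEEEE'
  2E -> 'EE'

Decoded = HHHHHHEEEEEEEEEECCCHHHHHHHEEEEEEE


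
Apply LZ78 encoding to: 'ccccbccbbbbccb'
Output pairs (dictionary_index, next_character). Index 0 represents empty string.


LZ78 encoding steps:
Dictionary: {0: ''}
Step 1: w='' (idx 0), next='c' -> output (0, 'c'), add 'c' as idx 1
Step 2: w='c' (idx 1), next='c' -> output (1, 'c'), add 'cc' as idx 2
Step 3: w='c' (idx 1), next='b' -> output (1, 'b'), add 'cb' as idx 3
Step 4: w='cc' (idx 2), next='b' -> output (2, 'b'), add 'ccb' as idx 4
Step 5: w='' (idx 0), next='b' -> output (0, 'b'), add 'b' as idx 5
Step 6: w='b' (idx 5), next='b' -> output (5, 'b'), add 'bb' as idx 6
Step 7: w='ccb' (idx 4), end of input -> output (4, '')


Encoded: [(0, 'c'), (1, 'c'), (1, 'b'), (2, 'b'), (0, 'b'), (5, 'b'), (4, '')]


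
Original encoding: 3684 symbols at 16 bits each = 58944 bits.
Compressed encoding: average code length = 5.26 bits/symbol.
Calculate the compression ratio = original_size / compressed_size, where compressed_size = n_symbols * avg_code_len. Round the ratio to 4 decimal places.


original_size = n_symbols * orig_bits = 3684 * 16 = 58944 bits
compressed_size = n_symbols * avg_code_len = 3684 * 5.26 = 19377.84 bits
ratio = original_size / compressed_size = 58944 / 19377.84 = 3.0418

Compression ratio = 3.0418


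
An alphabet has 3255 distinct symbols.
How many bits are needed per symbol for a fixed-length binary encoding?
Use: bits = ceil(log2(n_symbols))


log2(3255) = 11.6684
Bracket: 2^11 = 2048 < 3255 <= 2^12 = 4096
So ceil(log2(3255)) = 12

bits = ceil(log2(3255)) = ceil(11.6684) = 12 bits


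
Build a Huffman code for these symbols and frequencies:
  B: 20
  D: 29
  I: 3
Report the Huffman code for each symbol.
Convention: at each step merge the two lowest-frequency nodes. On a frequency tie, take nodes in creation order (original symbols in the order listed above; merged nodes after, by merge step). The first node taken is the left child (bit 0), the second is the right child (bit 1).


Huffman tree construction:
Step 1: Merge I(3) + B(20) = 23
Step 2: Merge (I+B)(23) + D(29) = 52
Read each symbol's code off the tree from the root (left child = 0, right child = 1).

Codes:
  B: 01 (length 2)
  D: 1 (length 1)
  I: 00 (length 2)
Average code length: 75/52 = 1.4423 bits/symbol


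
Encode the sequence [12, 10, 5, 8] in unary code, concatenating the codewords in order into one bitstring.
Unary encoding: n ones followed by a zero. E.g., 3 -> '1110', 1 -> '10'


Encode each number as n ones followed by a terminating 0:
  12 -> 1111111111110 (13 bits)
  10 -> 11111111110 (11 bits)
  5 -> 111110 (6 bits)
  8 -> 111111110 (9 bits)
Total length = 13 + 11 + 6 + 9 = 39 bits.

Unary([12, 10, 5, 8]) = 111111111111011111111110111110111111110 (39 bits)


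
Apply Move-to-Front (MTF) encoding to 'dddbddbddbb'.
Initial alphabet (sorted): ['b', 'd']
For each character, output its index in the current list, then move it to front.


MTF encoding:
'd': index 1 in ['b', 'd'] -> ['d', 'b']
'd': index 0 in ['d', 'b'] -> ['d', 'b']
'd': index 0 in ['d', 'b'] -> ['d', 'b']
'b': index 1 in ['d', 'b'] -> ['b', 'd']
'd': index 1 in ['b', 'd'] -> ['d', 'b']
'd': index 0 in ['d', 'b'] -> ['d', 'b']
'b': index 1 in ['d', 'b'] -> ['b', 'd']
'd': index 1 in ['b', 'd'] -> ['d', 'b']
'd': index 0 in ['d', 'b'] -> ['d', 'b']
'b': index 1 in ['d', 'b'] -> ['b', 'd']
'b': index 0 in ['b', 'd'] -> ['b', 'd']


Output: [1, 0, 0, 1, 1, 0, 1, 1, 0, 1, 0]


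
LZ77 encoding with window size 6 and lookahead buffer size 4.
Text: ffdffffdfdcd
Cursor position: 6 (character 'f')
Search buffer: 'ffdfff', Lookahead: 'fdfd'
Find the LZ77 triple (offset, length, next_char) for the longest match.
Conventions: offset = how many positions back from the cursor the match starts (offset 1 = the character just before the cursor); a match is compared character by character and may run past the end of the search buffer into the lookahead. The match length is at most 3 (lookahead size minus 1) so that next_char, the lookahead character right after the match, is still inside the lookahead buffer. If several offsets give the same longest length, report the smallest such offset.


Try each offset into the search buffer:
  offset=1 (pos 5, char 'f'): match length 1
  offset=2 (pos 4, char 'f'): match length 1
  offset=3 (pos 3, char 'f'): match length 1
  offset=4 (pos 2, char 'd'): match length 0
  offset=5 (pos 1, char 'f'): match length 3
  offset=6 (pos 0, char 'f'): match length 1
Longest match has length 3 at offset 5.
next_char = character at position 6 + 3 = 9 -> 'd'

Best match: offset=5, length=3 (matching 'fdf' starting at position 1)
LZ77 triple: (5, 3, 'd')


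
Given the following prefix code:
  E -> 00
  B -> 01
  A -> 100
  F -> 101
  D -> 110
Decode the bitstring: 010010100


Decoding step by step:
Bits 01 -> B
Bits 00 -> E
Bits 101 -> F
Bits 00 -> E


Decoded message: BEFE


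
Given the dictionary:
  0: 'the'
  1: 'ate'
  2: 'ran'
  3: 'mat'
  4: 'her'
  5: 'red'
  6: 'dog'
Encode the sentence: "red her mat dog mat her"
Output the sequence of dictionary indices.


Look up each word in the dictionary:
  'red' -> 5
  'her' -> 4
  'mat' -> 3
  'dog' -> 6
  'mat' -> 3
  'her' -> 4

Encoded: [5, 4, 3, 6, 3, 4]


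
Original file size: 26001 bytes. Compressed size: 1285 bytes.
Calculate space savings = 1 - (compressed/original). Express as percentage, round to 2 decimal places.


ratio = compressed/original = 1285/26001 = 0.049421
savings = 1 - ratio = 1 - 0.049421 = 0.950579
as a percentage: 0.950579 * 100 = 95.06%

Space savings = 1 - 1285/26001 = 95.06%


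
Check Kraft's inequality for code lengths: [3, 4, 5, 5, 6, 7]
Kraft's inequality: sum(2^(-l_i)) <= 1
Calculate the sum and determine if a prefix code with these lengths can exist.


Sum = 2^(-3) + 2^(-4) + 2^(-5) + 2^(-5) + 2^(-6) + 2^(-7)
    = 0.125 + 0.0625 + 0.03125 + 0.03125 + 0.015625 + 0.0078125
    = 35/128 = 0.2734375
Since 0.2734375 <= 1, Kraft's inequality IS satisfied.
A prefix code with these lengths CAN exist.

Kraft sum = 0.2734375. Satisfied.


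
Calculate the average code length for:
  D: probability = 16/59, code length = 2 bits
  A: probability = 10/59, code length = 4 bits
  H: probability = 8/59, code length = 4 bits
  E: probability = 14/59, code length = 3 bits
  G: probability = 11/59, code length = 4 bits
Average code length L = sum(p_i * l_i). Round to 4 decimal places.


Weighted contributions p_i * l_i:
  D: (16/59) * 2 = 32/59
  A: (10/59) * 4 = 40/59
  H: (8/59) * 4 = 32/59
  E: (14/59) * 3 = 42/59
  G: (11/59) * 4 = 44/59
Sum = (32 + 40 + 32 + 42 + 44)/59 = 190/59

L = 190/59 = 3.2203 bits/symbol


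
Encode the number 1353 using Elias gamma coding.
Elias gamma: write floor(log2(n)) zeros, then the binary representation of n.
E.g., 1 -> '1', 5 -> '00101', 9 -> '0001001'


num_bits = floor(log2(1353)) + 1 = 11
leading_zeros = num_bits - 1 = 10
binary(1353) = 10101001001

Elias gamma(1353) = '0000000000' + '10101001001' = 000000000010101001001 (21 bits)


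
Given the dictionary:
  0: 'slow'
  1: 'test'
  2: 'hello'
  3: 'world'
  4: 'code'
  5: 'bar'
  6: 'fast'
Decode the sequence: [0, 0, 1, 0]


Look up each index in the dictionary:
  0 -> 'slow'
  0 -> 'slow'
  1 -> 'test'
  0 -> 'slow'

Decoded: "slow slow test slow"


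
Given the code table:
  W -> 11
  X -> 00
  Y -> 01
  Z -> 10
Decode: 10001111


Decoding:
10 -> Z
00 -> X
11 -> W
11 -> W


Result: ZXWW


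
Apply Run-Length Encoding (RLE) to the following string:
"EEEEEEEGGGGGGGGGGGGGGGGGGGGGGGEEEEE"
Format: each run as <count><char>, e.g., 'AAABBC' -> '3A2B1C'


Scanning runs left to right:
  i=0: run of 'E' x 7 -> '7E'
  i=7: run of 'G' x 23 -> '23G'
  i=30: run of 'E' x 5 -> '5E'

RLE = 7E23G5E


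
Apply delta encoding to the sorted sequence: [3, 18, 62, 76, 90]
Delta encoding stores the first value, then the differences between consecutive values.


First value: 3
Deltas:
  18 - 3 = 15
  62 - 18 = 44
  76 - 62 = 14
  90 - 76 = 14


Delta encoded: [3, 15, 44, 14, 14]


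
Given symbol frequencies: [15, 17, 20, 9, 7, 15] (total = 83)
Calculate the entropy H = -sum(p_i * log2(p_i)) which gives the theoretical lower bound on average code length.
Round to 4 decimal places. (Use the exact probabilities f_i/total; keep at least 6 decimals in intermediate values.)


Per-symbol terms -p_i * log2(p_i) with p_i = f_i/83:
  p = 15/83 = 0.180723: log2(p) = -2.468149, -p*log2(p) = 0.446051
  p = 17/83 = 0.204819: log2(p) = -2.287577, -p*log2(p) = 0.468540
  p = 20/83 = 0.240964: log2(p) = -2.053111, -p*log2(p) = 0.494726
  p = 9/83 = 0.108434: log2(p) = -3.205114, -p*log2(p) = 0.347543
  p = 7/83 = 0.084337: log2(p) = -3.567685, -p*log2(p) = 0.300889
  p = 15/83 = 0.180723: log2(p) = -2.468149, -p*log2(p) = 0.446051
H = 0.446051 + 0.468540 + 0.494726 + 0.347543 + 0.300889 + 0.446051 = 2.503800

H = 2.5038 bits/symbol


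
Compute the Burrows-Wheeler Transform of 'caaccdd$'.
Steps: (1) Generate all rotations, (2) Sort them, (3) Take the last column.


Rotations (sorted):
  0: $caaccdd -> last char: d
  1: aaccdd$c -> last char: c
  2: accdd$ca -> last char: a
  3: caaccdd$ -> last char: $
  4: ccdd$caa -> last char: a
  5: cdd$caac -> last char: c
  6: d$caaccd -> last char: d
  7: dd$caacc -> last char: c


BWT = dca$acdc


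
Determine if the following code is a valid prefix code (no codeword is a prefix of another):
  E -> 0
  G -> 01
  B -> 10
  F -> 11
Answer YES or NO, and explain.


Checking each pair (does one codeword prefix another?):
  E='0' vs G='01': prefix -- VIOLATION

NO -- this is NOT a valid prefix code. E (0) is a prefix of G (01).


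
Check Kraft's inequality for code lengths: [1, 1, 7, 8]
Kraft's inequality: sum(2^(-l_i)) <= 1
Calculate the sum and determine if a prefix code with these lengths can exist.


Sum = 2^(-1) + 2^(-1) + 2^(-7) + 2^(-8)
    = 0.5 + 0.5 + 0.0078125 + 0.00390625
    = 259/256 = 1.01171875
Since 1.01171875 > 1, Kraft's inequality is NOT satisfied.
A prefix code with these lengths CANNOT exist.

Kraft sum = 1.01171875. Not satisfied.


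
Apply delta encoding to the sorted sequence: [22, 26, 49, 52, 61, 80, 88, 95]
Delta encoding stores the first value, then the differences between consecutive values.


First value: 22
Deltas:
  26 - 22 = 4
  49 - 26 = 23
  52 - 49 = 3
  61 - 52 = 9
  80 - 61 = 19
  88 - 80 = 8
  95 - 88 = 7


Delta encoded: [22, 4, 23, 3, 9, 19, 8, 7]


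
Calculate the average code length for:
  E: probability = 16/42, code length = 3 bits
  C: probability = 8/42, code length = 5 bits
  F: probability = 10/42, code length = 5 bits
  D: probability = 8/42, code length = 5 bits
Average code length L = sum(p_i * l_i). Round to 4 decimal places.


Weighted contributions p_i * l_i:
  E: (16/42) * 3 = 48/42
  C: (8/42) * 5 = 40/42
  F: (10/42) * 5 = 50/42
  D: (8/42) * 5 = 40/42
Sum = (48 + 40 + 50 + 40)/42 = 178/42

L = 178/42 = 4.2381 bits/symbol


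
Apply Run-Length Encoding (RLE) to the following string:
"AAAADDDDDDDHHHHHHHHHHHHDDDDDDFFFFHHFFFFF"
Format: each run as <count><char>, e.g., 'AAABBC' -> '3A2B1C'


Scanning runs left to right:
  i=0: run of 'A' x 4 -> '4A'
  i=4: run of 'D' x 7 -> '7D'
  i=11: run of 'H' x 12 -> '12H'
  i=23: run of 'D' x 6 -> '6D'
  i=29: run of 'F' x 4 -> '4F'
  i=33: run of 'H' x 2 -> '2H'
  i=35: run of 'F' x 5 -> '5F'

RLE = 4A7D12H6D4F2H5F


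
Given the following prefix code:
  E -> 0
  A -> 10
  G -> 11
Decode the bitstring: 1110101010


Decoding step by step:
Bits 11 -> G
Bits 10 -> A
Bits 10 -> A
Bits 10 -> A
Bits 10 -> A


Decoded message: GAAAA


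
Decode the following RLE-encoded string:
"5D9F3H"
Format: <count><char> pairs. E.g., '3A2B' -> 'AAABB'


Expanding each <count><char> pair:
  5D -> 'DDDDD'
  9F -> 'FFFFFFFFF'
  3H -> 'HHH'

Decoded = DDDDDFFFFFFFFFHHH


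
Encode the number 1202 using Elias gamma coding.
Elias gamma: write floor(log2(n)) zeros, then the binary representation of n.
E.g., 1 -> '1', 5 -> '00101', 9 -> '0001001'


num_bits = floor(log2(1202)) + 1 = 11
leading_zeros = num_bits - 1 = 10
binary(1202) = 10010110010

Elias gamma(1202) = '0000000000' + '10010110010' = 000000000010010110010 (21 bits)


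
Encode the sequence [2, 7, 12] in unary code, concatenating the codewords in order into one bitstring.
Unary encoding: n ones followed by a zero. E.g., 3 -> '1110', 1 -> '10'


Encode each number as n ones followed by a terminating 0:
  2 -> 110 (3 bits)
  7 -> 11111110 (8 bits)
  12 -> 1111111111110 (13 bits)
Total length = 3 + 8 + 13 = 24 bits.

Unary([2, 7, 12]) = 110111111101111111111110 (24 bits)


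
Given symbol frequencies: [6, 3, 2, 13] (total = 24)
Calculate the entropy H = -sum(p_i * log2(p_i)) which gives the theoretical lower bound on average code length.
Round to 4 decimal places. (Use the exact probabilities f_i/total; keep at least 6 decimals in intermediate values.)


Per-symbol terms -p_i * log2(p_i) with p_i = f_i/24:
  p = 6/24 = 0.250000: log2(p) = -2.000000, -p*log2(p) = 0.500000
  p = 3/24 = 0.125000: log2(p) = -3.000000, -p*log2(p) = 0.375000
  p = 2/24 = 0.083333: log2(p) = -3.584963, -p*log2(p) = 0.298747
  p = 13/24 = 0.541667: log2(p) = -0.884523, -p*log2(p) = 0.479117
H = 0.500000 + 0.375000 + 0.298747 + 0.479117 = 1.652864

H = 1.6529 bits/symbol


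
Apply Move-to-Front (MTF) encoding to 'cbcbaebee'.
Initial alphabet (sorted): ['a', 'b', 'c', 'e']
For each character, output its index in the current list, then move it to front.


MTF encoding:
'c': index 2 in ['a', 'b', 'c', 'e'] -> ['c', 'a', 'b', 'e']
'b': index 2 in ['c', 'a', 'b', 'e'] -> ['b', 'c', 'a', 'e']
'c': index 1 in ['b', 'c', 'a', 'e'] -> ['c', 'b', 'a', 'e']
'b': index 1 in ['c', 'b', 'a', 'e'] -> ['b', 'c', 'a', 'e']
'a': index 2 in ['b', 'c', 'a', 'e'] -> ['a', 'b', 'c', 'e']
'e': index 3 in ['a', 'b', 'c', 'e'] -> ['e', 'a', 'b', 'c']
'b': index 2 in ['e', 'a', 'b', 'c'] -> ['b', 'e', 'a', 'c']
'e': index 1 in ['b', 'e', 'a', 'c'] -> ['e', 'b', 'a', 'c']
'e': index 0 in ['e', 'b', 'a', 'c'] -> ['e', 'b', 'a', 'c']


Output: [2, 2, 1, 1, 2, 3, 2, 1, 0]


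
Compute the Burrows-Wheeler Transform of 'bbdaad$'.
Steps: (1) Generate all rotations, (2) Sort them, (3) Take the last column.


Rotations (sorted):
  0: $bbdaad -> last char: d
  1: aad$bbd -> last char: d
  2: ad$bbda -> last char: a
  3: bbdaad$ -> last char: $
  4: bdaad$b -> last char: b
  5: d$bbdaa -> last char: a
  6: daad$bb -> last char: b


BWT = dda$bab


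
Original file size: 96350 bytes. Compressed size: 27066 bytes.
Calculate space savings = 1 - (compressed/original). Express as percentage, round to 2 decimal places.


ratio = compressed/original = 27066/96350 = 0.280913
savings = 1 - ratio = 1 - 0.280913 = 0.719087
as a percentage: 0.719087 * 100 = 71.91%

Space savings = 1 - 27066/96350 = 71.91%


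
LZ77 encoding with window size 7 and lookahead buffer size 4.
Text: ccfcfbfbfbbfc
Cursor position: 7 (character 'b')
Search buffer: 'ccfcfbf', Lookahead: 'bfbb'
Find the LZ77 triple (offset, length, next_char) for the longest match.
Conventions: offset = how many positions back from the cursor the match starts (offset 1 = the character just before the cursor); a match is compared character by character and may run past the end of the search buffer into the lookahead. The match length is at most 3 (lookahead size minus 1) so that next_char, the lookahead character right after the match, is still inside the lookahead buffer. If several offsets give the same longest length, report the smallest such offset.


Try each offset into the search buffer:
  offset=1 (pos 6, char 'f'): match length 0
  offset=2 (pos 5, char 'b'): match length 3
  offset=3 (pos 4, char 'f'): match length 0
  offset=4 (pos 3, char 'c'): match length 0
  offset=5 (pos 2, char 'f'): match length 0
  offset=6 (pos 1, char 'c'): match length 0
  offset=7 (pos 0, char 'c'): match length 0
Longest match has length 3 at offset 2.
next_char = character at position 7 + 3 = 10 -> 'b'

Best match: offset=2, length=3 (matching 'bfb' starting at position 5)
LZ77 triple: (2, 3, 'b')


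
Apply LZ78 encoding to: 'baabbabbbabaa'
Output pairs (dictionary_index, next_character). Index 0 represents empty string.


LZ78 encoding steps:
Dictionary: {0: ''}
Step 1: w='' (idx 0), next='b' -> output (0, 'b'), add 'b' as idx 1
Step 2: w='' (idx 0), next='a' -> output (0, 'a'), add 'a' as idx 2
Step 3: w='a' (idx 2), next='b' -> output (2, 'b'), add 'ab' as idx 3
Step 4: w='b' (idx 1), next='a' -> output (1, 'a'), add 'ba' as idx 4
Step 5: w='b' (idx 1), next='b' -> output (1, 'b'), add 'bb' as idx 5
Step 6: w='ba' (idx 4), next='b' -> output (4, 'b'), add 'bab' as idx 6
Step 7: w='a' (idx 2), next='a' -> output (2, 'a'), add 'aa' as idx 7


Encoded: [(0, 'b'), (0, 'a'), (2, 'b'), (1, 'a'), (1, 'b'), (4, 'b'), (2, 'a')]


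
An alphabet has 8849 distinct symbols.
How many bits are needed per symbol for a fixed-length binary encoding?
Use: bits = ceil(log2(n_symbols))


log2(8849) = 13.1113
Bracket: 2^13 = 8192 < 8849 <= 2^14 = 16384
So ceil(log2(8849)) = 14

bits = ceil(log2(8849)) = ceil(13.1113) = 14 bits


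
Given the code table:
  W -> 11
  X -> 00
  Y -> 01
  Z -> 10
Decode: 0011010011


Decoding:
00 -> X
11 -> W
01 -> Y
00 -> X
11 -> W


Result: XWYXW


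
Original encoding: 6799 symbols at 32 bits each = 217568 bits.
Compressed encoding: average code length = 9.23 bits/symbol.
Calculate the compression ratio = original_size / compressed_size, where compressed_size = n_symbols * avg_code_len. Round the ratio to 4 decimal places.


original_size = n_symbols * orig_bits = 6799 * 32 = 217568 bits
compressed_size = n_symbols * avg_code_len = 6799 * 9.23 = 62754.77 bits
ratio = original_size / compressed_size = 217568 / 62754.77 = 3.467

Compression ratio = 3.467


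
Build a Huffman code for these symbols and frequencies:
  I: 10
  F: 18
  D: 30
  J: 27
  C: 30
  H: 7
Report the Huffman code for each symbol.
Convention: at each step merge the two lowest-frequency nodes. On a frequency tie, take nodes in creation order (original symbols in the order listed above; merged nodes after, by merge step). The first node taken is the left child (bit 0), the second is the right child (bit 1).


Huffman tree construction:
Step 1: Merge H(7) + I(10) = 17
Step 2: Merge (H+I)(17) + F(18) = 35
Step 3: Merge J(27) + D(30) = 57
Step 4: Merge C(30) + ((H+I)+F)(35) = 65
Step 5: Merge (J+D)(57) + (C+((H+I)+F))(65) = 122
Read each symbol's code off the tree from the root (left child = 0, right child = 1).

Codes:
  I: 1101 (length 4)
  F: 111 (length 3)
  D: 01 (length 2)
  J: 00 (length 2)
  C: 10 (length 2)
  H: 1100 (length 4)
Average code length: 296/122 = 2.4262 bits/symbol


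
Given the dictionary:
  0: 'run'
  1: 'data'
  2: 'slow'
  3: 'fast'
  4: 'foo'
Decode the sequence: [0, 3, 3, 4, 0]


Look up each index in the dictionary:
  0 -> 'run'
  3 -> 'fast'
  3 -> 'fast'
  4 -> 'foo'
  0 -> 'run'

Decoded: "run fast fast foo run"


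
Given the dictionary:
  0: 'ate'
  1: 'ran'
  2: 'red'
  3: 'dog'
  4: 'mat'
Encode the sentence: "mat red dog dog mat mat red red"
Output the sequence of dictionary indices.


Look up each word in the dictionary:
  'mat' -> 4
  'red' -> 2
  'dog' -> 3
  'dog' -> 3
  'mat' -> 4
  'mat' -> 4
  'red' -> 2
  'red' -> 2

Encoded: [4, 2, 3, 3, 4, 4, 2, 2]


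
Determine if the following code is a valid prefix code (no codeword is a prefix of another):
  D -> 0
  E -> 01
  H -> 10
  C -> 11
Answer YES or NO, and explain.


Checking each pair (does one codeword prefix another?):
  D='0' vs E='01': prefix -- VIOLATION

NO -- this is NOT a valid prefix code. D (0) is a prefix of E (01).


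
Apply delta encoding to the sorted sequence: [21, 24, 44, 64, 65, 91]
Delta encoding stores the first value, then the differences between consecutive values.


First value: 21
Deltas:
  24 - 21 = 3
  44 - 24 = 20
  64 - 44 = 20
  65 - 64 = 1
  91 - 65 = 26


Delta encoded: [21, 3, 20, 20, 1, 26]


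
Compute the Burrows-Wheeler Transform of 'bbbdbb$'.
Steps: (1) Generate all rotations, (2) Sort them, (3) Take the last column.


Rotations (sorted):
  0: $bbbdbb -> last char: b
  1: b$bbbdb -> last char: b
  2: bb$bbbd -> last char: d
  3: bbbdbb$ -> last char: $
  4: bbdbb$b -> last char: b
  5: bdbb$bb -> last char: b
  6: dbb$bbb -> last char: b


BWT = bbd$bbb


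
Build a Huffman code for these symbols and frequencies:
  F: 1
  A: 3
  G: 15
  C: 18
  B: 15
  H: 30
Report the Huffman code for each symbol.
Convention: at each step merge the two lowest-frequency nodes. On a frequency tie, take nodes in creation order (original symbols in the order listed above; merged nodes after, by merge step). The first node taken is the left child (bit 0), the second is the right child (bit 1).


Huffman tree construction:
Step 1: Merge F(1) + A(3) = 4
Step 2: Merge (F+A)(4) + G(15) = 19
Step 3: Merge B(15) + C(18) = 33
Step 4: Merge ((F+A)+G)(19) + H(30) = 49
Step 5: Merge (B+C)(33) + (((F+A)+G)+H)(49) = 82
Read each symbol's code off the tree from the root (left child = 0, right child = 1).

Codes:
  F: 1000 (length 4)
  A: 1001 (length 4)
  G: 101 (length 3)
  C: 01 (length 2)
  B: 00 (length 2)
  H: 11 (length 2)
Average code length: 187/82 = 2.2805 bits/symbol


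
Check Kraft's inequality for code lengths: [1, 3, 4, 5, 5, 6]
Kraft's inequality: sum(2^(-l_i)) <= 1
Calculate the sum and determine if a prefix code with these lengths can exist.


Sum = 2^(-1) + 2^(-3) + 2^(-4) + 2^(-5) + 2^(-5) + 2^(-6)
    = 0.5 + 0.125 + 0.0625 + 0.03125 + 0.03125 + 0.015625
    = 49/64 = 0.765625
Since 0.765625 <= 1, Kraft's inequality IS satisfied.
A prefix code with these lengths CAN exist.

Kraft sum = 0.765625. Satisfied.


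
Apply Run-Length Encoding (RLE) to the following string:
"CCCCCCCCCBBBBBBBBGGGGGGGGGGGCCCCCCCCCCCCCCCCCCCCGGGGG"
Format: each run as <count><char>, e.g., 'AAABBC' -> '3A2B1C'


Scanning runs left to right:
  i=0: run of 'C' x 9 -> '9C'
  i=9: run of 'B' x 8 -> '8B'
  i=17: run of 'G' x 11 -> '11G'
  i=28: run of 'C' x 20 -> '20C'
  i=48: run of 'G' x 5 -> '5G'

RLE = 9C8B11G20C5G


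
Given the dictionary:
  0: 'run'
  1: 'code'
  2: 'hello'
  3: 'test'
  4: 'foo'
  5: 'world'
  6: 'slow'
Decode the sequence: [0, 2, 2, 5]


Look up each index in the dictionary:
  0 -> 'run'
  2 -> 'hello'
  2 -> 'hello'
  5 -> 'world'

Decoded: "run hello hello world"


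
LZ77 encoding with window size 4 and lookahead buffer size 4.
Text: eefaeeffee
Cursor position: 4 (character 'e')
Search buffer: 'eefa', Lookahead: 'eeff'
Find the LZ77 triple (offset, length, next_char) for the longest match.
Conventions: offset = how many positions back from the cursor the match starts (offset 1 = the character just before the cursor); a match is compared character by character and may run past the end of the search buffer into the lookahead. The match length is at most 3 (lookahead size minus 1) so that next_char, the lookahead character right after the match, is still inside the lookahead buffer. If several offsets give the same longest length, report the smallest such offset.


Try each offset into the search buffer:
  offset=1 (pos 3, char 'a'): match length 0
  offset=2 (pos 2, char 'f'): match length 0
  offset=3 (pos 1, char 'e'): match length 1
  offset=4 (pos 0, char 'e'): match length 3
Longest match has length 3 at offset 4.
next_char = character at position 4 + 3 = 7 -> 'f'

Best match: offset=4, length=3 (matching 'eef' starting at position 0)
LZ77 triple: (4, 3, 'f')


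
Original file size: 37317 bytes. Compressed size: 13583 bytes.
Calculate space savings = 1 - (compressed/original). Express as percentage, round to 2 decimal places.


ratio = compressed/original = 13583/37317 = 0.36399
savings = 1 - ratio = 1 - 0.36399 = 0.63601
as a percentage: 0.63601 * 100 = 63.6%

Space savings = 1 - 13583/37317 = 63.6%


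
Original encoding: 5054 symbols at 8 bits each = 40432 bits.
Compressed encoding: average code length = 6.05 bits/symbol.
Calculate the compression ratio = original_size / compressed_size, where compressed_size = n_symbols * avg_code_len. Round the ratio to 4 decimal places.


original_size = n_symbols * orig_bits = 5054 * 8 = 40432 bits
compressed_size = n_symbols * avg_code_len = 5054 * 6.05 = 30576.7 bits
ratio = original_size / compressed_size = 40432 / 30576.7 = 1.3223

Compression ratio = 1.3223


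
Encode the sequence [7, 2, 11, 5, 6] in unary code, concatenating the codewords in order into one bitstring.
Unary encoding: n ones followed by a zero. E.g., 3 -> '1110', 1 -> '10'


Encode each number as n ones followed by a terminating 0:
  7 -> 11111110 (8 bits)
  2 -> 110 (3 bits)
  11 -> 111111111110 (12 bits)
  5 -> 111110 (6 bits)
  6 -> 1111110 (7 bits)
Total length = 8 + 3 + 12 + 6 + 7 = 36 bits.

Unary([7, 2, 11, 5, 6]) = 111111101101111111111101111101111110 (36 bits)


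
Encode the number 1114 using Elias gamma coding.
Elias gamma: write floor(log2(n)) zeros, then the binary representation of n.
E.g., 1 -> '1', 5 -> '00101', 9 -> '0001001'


num_bits = floor(log2(1114)) + 1 = 11
leading_zeros = num_bits - 1 = 10
binary(1114) = 10001011010

Elias gamma(1114) = '0000000000' + '10001011010' = 000000000010001011010 (21 bits)


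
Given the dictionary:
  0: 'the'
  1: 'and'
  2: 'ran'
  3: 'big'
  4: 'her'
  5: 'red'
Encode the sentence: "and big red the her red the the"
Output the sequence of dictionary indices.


Look up each word in the dictionary:
  'and' -> 1
  'big' -> 3
  'red' -> 5
  'the' -> 0
  'her' -> 4
  'red' -> 5
  'the' -> 0
  'the' -> 0

Encoded: [1, 3, 5, 0, 4, 5, 0, 0]


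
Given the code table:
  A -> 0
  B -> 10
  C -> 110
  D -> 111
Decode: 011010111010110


Decoding:
0 -> A
110 -> C
10 -> B
111 -> D
0 -> A
10 -> B
110 -> C


Result: ACBDABC


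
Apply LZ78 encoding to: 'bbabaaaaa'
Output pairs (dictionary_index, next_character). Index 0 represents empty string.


LZ78 encoding steps:
Dictionary: {0: ''}
Step 1: w='' (idx 0), next='b' -> output (0, 'b'), add 'b' as idx 1
Step 2: w='b' (idx 1), next='a' -> output (1, 'a'), add 'ba' as idx 2
Step 3: w='ba' (idx 2), next='a' -> output (2, 'a'), add 'baa' as idx 3
Step 4: w='' (idx 0), next='a' -> output (0, 'a'), add 'a' as idx 4
Step 5: w='a' (idx 4), next='a' -> output (4, 'a'), add 'aa' as idx 5


Encoded: [(0, 'b'), (1, 'a'), (2, 'a'), (0, 'a'), (4, 'a')]


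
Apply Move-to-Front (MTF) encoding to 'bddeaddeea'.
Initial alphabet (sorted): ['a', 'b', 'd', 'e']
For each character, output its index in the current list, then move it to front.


MTF encoding:
'b': index 1 in ['a', 'b', 'd', 'e'] -> ['b', 'a', 'd', 'e']
'd': index 2 in ['b', 'a', 'd', 'e'] -> ['d', 'b', 'a', 'e']
'd': index 0 in ['d', 'b', 'a', 'e'] -> ['d', 'b', 'a', 'e']
'e': index 3 in ['d', 'b', 'a', 'e'] -> ['e', 'd', 'b', 'a']
'a': index 3 in ['e', 'd', 'b', 'a'] -> ['a', 'e', 'd', 'b']
'd': index 2 in ['a', 'e', 'd', 'b'] -> ['d', 'a', 'e', 'b']
'd': index 0 in ['d', 'a', 'e', 'b'] -> ['d', 'a', 'e', 'b']
'e': index 2 in ['d', 'a', 'e', 'b'] -> ['e', 'd', 'a', 'b']
'e': index 0 in ['e', 'd', 'a', 'b'] -> ['e', 'd', 'a', 'b']
'a': index 2 in ['e', 'd', 'a', 'b'] -> ['a', 'e', 'd', 'b']


Output: [1, 2, 0, 3, 3, 2, 0, 2, 0, 2]


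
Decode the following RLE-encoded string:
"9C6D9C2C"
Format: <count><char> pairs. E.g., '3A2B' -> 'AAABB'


Expanding each <count><char> pair:
  9C -> 'CCCCCCCCC'
  6D -> 'DDDDDD'
  9C -> 'CCCCCCCCC'
  2C -> 'CC'

Decoded = CCCCCCCCCDDDDDDCCCCCCCCCCC


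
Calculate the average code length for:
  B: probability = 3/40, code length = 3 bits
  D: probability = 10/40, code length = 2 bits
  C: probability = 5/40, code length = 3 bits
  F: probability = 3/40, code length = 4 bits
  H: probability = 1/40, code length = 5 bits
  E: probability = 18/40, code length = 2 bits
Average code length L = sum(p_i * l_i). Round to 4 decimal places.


Weighted contributions p_i * l_i:
  B: (3/40) * 3 = 9/40
  D: (10/40) * 2 = 20/40
  C: (5/40) * 3 = 15/40
  F: (3/40) * 4 = 12/40
  H: (1/40) * 5 = 5/40
  E: (18/40) * 2 = 36/40
Sum = (9 + 20 + 15 + 12 + 5 + 36)/40 = 97/40

L = 97/40 = 2.4250 bits/symbol


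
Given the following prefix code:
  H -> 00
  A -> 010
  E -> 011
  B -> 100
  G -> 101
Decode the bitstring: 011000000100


Decoding step by step:
Bits 011 -> E
Bits 00 -> H
Bits 00 -> H
Bits 00 -> H
Bits 100 -> B


Decoded message: EHHHB


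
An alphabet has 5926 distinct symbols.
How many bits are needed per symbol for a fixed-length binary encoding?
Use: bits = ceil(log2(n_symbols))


log2(5926) = 12.5328
Bracket: 2^12 = 4096 < 5926 <= 2^13 = 8192
So ceil(log2(5926)) = 13

bits = ceil(log2(5926)) = ceil(12.5328) = 13 bits


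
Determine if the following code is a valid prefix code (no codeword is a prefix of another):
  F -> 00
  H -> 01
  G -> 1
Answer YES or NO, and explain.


Checking each pair (does one codeword prefix another?):
  F='00' vs H='01': no prefix
  F='00' vs G='1': no prefix
  H='01' vs F='00': no prefix
  H='01' vs G='1': no prefix
  G='1' vs F='00': no prefix
  G='1' vs H='01': no prefix
No violation found over all pairs.

YES -- this is a valid prefix code. No codeword is a prefix of any other codeword.


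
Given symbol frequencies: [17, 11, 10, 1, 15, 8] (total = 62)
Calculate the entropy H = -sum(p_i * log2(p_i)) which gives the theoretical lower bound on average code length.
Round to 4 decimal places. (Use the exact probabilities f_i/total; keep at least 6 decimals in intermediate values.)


Per-symbol terms -p_i * log2(p_i) with p_i = f_i/62:
  p = 17/62 = 0.274194: log2(p) = -1.866733, -p*log2(p) = 0.511846
  p = 11/62 = 0.177419: log2(p) = -2.494765, -p*log2(p) = 0.442620
  p = 10/62 = 0.161290: log2(p) = -2.632268, -p*log2(p) = 0.424559
  p = 1/62 = 0.016129: log2(p) = -5.954196, -p*log2(p) = 0.096035
  p = 15/62 = 0.241935: log2(p) = -2.047306, -p*log2(p) = 0.495316
  p = 8/62 = 0.129032: log2(p) = -2.954196, -p*log2(p) = 0.381187
H = 0.511846 + 0.442620 + 0.424559 + 0.096035 + 0.495316 + 0.381187 = 2.351563

H = 2.3516 bits/symbol


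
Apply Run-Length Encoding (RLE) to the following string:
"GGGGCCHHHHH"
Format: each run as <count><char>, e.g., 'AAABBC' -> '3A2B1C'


Scanning runs left to right:
  i=0: run of 'G' x 4 -> '4G'
  i=4: run of 'C' x 2 -> '2C'
  i=6: run of 'H' x 5 -> '5H'

RLE = 4G2C5H


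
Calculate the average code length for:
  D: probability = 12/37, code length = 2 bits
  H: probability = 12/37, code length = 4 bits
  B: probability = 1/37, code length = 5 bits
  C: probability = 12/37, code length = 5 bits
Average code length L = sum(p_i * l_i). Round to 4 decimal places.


Weighted contributions p_i * l_i:
  D: (12/37) * 2 = 24/37
  H: (12/37) * 4 = 48/37
  B: (1/37) * 5 = 5/37
  C: (12/37) * 5 = 60/37
Sum = (24 + 48 + 5 + 60)/37 = 137/37

L = 137/37 = 3.7027 bits/symbol


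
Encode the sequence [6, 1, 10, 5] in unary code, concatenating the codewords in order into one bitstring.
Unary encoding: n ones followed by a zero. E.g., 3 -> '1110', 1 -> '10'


Encode each number as n ones followed by a terminating 0:
  6 -> 1111110 (7 bits)
  1 -> 10 (2 bits)
  10 -> 11111111110 (11 bits)
  5 -> 111110 (6 bits)
Total length = 7 + 2 + 11 + 6 = 26 bits.

Unary([6, 1, 10, 5]) = 11111101011111111110111110 (26 bits)


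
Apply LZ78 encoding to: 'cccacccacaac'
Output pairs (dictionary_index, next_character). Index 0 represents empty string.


LZ78 encoding steps:
Dictionary: {0: ''}
Step 1: w='' (idx 0), next='c' -> output (0, 'c'), add 'c' as idx 1
Step 2: w='c' (idx 1), next='c' -> output (1, 'c'), add 'cc' as idx 2
Step 3: w='' (idx 0), next='a' -> output (0, 'a'), add 'a' as idx 3
Step 4: w='cc' (idx 2), next='c' -> output (2, 'c'), add 'ccc' as idx 4
Step 5: w='a' (idx 3), next='c' -> output (3, 'c'), add 'ac' as idx 5
Step 6: w='a' (idx 3), next='a' -> output (3, 'a'), add 'aa' as idx 6
Step 7: w='c' (idx 1), end of input -> output (1, '')


Encoded: [(0, 'c'), (1, 'c'), (0, 'a'), (2, 'c'), (3, 'c'), (3, 'a'), (1, '')]


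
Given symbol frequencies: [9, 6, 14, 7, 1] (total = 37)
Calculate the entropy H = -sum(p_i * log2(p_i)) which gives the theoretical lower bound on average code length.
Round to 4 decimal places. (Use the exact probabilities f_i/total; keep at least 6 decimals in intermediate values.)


Per-symbol terms -p_i * log2(p_i) with p_i = f_i/37:
  p = 9/37 = 0.243243: log2(p) = -2.039528, -p*log2(p) = 0.496101
  p = 6/37 = 0.162162: log2(p) = -2.624491, -p*log2(p) = 0.425593
  p = 14/37 = 0.378378: log2(p) = -1.402098, -p*log2(p) = 0.530524
  p = 7/37 = 0.189189: log2(p) = -2.402098, -p*log2(p) = 0.454451
  p = 1/37 = 0.027027: log2(p) = -5.209453, -p*log2(p) = 0.140796
H = 0.496101 + 0.425593 + 0.530524 + 0.454451 + 0.140796 = 2.047465

H = 2.0475 bits/symbol


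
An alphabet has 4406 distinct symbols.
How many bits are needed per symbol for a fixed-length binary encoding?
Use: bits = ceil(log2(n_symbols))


log2(4406) = 12.1053
Bracket: 2^12 = 4096 < 4406 <= 2^13 = 8192
So ceil(log2(4406)) = 13

bits = ceil(log2(4406)) = ceil(12.1053) = 13 bits


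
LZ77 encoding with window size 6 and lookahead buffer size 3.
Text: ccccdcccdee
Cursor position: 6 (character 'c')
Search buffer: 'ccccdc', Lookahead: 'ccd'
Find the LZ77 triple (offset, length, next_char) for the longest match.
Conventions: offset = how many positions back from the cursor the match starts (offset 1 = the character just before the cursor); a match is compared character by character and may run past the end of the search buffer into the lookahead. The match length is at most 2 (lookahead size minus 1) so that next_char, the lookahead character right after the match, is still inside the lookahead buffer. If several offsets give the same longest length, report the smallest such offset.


Try each offset into the search buffer:
  offset=1 (pos 5, char 'c'): match length 2
  offset=2 (pos 4, char 'd'): match length 0
  offset=3 (pos 3, char 'c'): match length 1
  offset=4 (pos 2, char 'c'): match length 2
  offset=5 (pos 1, char 'c'): match length 2
  offset=6 (pos 0, char 'c'): match length 2
Longest match has length 2, found at offsets 1, 4, 5, 6; take the smallest, offset 1.
next_char = character at position 6 + 2 = 8 -> 'd'

Best match: offset=1, length=2 (matching 'cc' starting at position 5)
LZ77 triple: (1, 2, 'd')


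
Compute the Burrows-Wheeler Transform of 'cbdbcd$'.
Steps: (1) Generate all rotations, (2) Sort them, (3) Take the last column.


Rotations (sorted):
  0: $cbdbcd -> last char: d
  1: bcd$cbd -> last char: d
  2: bdbcd$c -> last char: c
  3: cbdbcd$ -> last char: $
  4: cd$cbdb -> last char: b
  5: d$cbdbc -> last char: c
  6: dbcd$cb -> last char: b


BWT = ddc$bcb


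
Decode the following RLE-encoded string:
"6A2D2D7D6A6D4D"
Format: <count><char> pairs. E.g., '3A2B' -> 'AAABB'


Expanding each <count><char> pair:
  6A -> 'AAAAAA'
  2D -> 'DD'
  2D -> 'DD'
  7D -> 'DDDDDDD'
  6A -> 'AAAAAA'
  6D -> 'DDDDDD'
  4D -> 'DDDD'

Decoded = AAAAAADDDDDDDDDDDAAAAAADDDDDDDDDD


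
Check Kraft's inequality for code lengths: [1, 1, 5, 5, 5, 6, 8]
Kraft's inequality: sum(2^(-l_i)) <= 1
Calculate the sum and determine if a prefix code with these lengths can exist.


Sum = 2^(-1) + 2^(-1) + 2^(-5) + 2^(-5) + 2^(-5) + 2^(-6) + 2^(-8)
    = 0.5 + 0.5 + 0.03125 + 0.03125 + 0.03125 + 0.015625 + 0.00390625
    = 285/256 = 1.11328125
Since 1.11328125 > 1, Kraft's inequality is NOT satisfied.
A prefix code with these lengths CANNOT exist.

Kraft sum = 1.11328125. Not satisfied.


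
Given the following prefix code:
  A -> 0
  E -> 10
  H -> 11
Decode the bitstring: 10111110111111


Decoding step by step:
Bits 10 -> E
Bits 11 -> H
Bits 11 -> H
Bits 10 -> E
Bits 11 -> H
Bits 11 -> H
Bits 11 -> H


Decoded message: EHHEHHH


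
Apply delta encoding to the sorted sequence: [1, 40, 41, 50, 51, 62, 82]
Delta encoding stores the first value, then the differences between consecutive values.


First value: 1
Deltas:
  40 - 1 = 39
  41 - 40 = 1
  50 - 41 = 9
  51 - 50 = 1
  62 - 51 = 11
  82 - 62 = 20


Delta encoded: [1, 39, 1, 9, 1, 11, 20]


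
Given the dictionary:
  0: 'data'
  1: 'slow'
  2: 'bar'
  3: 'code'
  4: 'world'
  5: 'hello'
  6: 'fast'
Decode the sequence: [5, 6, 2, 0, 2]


Look up each index in the dictionary:
  5 -> 'hello'
  6 -> 'fast'
  2 -> 'bar'
  0 -> 'data'
  2 -> 'bar'

Decoded: "hello fast bar data bar"


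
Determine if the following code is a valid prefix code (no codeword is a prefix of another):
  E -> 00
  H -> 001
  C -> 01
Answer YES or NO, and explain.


Checking each pair (does one codeword prefix another?):
  E='00' vs H='001': prefix -- VIOLATION

NO -- this is NOT a valid prefix code. E (00) is a prefix of H (001).


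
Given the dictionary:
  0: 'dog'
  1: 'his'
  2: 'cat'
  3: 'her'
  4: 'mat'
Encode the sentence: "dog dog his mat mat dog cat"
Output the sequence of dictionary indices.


Look up each word in the dictionary:
  'dog' -> 0
  'dog' -> 0
  'his' -> 1
  'mat' -> 4
  'mat' -> 4
  'dog' -> 0
  'cat' -> 2

Encoded: [0, 0, 1, 4, 4, 0, 2]


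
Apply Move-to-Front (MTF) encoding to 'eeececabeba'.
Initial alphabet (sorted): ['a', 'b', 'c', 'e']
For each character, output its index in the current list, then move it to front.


MTF encoding:
'e': index 3 in ['a', 'b', 'c', 'e'] -> ['e', 'a', 'b', 'c']
'e': index 0 in ['e', 'a', 'b', 'c'] -> ['e', 'a', 'b', 'c']
'e': index 0 in ['e', 'a', 'b', 'c'] -> ['e', 'a', 'b', 'c']
'c': index 3 in ['e', 'a', 'b', 'c'] -> ['c', 'e', 'a', 'b']
'e': index 1 in ['c', 'e', 'a', 'b'] -> ['e', 'c', 'a', 'b']
'c': index 1 in ['e', 'c', 'a', 'b'] -> ['c', 'e', 'a', 'b']
'a': index 2 in ['c', 'e', 'a', 'b'] -> ['a', 'c', 'e', 'b']
'b': index 3 in ['a', 'c', 'e', 'b'] -> ['b', 'a', 'c', 'e']
'e': index 3 in ['b', 'a', 'c', 'e'] -> ['e', 'b', 'a', 'c']
'b': index 1 in ['e', 'b', 'a', 'c'] -> ['b', 'e', 'a', 'c']
'a': index 2 in ['b', 'e', 'a', 'c'] -> ['a', 'b', 'e', 'c']


Output: [3, 0, 0, 3, 1, 1, 2, 3, 3, 1, 2]


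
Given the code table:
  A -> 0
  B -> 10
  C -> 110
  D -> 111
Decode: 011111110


Decoding:
0 -> A
111 -> D
111 -> D
10 -> B


Result: ADDB


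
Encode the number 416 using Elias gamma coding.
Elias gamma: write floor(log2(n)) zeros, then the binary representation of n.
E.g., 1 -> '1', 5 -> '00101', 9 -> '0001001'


num_bits = floor(log2(416)) + 1 = 9
leading_zeros = num_bits - 1 = 8
binary(416) = 110100000

Elias gamma(416) = '00000000' + '110100000' = 00000000110100000 (17 bits)


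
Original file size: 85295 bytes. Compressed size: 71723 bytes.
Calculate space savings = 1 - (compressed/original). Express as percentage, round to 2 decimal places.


ratio = compressed/original = 71723/85295 = 0.840882
savings = 1 - ratio = 1 - 0.840882 = 0.159118
as a percentage: 0.159118 * 100 = 15.91%

Space savings = 1 - 71723/85295 = 15.91%


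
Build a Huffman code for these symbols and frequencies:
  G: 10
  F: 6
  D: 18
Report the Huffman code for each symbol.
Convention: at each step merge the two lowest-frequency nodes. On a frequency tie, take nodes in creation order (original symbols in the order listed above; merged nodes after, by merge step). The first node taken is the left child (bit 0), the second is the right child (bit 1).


Huffman tree construction:
Step 1: Merge F(6) + G(10) = 16
Step 2: Merge (F+G)(16) + D(18) = 34
Read each symbol's code off the tree from the root (left child = 0, right child = 1).

Codes:
  G: 01 (length 2)
  F: 00 (length 2)
  D: 1 (length 1)
Average code length: 50/34 = 1.4706 bits/symbol


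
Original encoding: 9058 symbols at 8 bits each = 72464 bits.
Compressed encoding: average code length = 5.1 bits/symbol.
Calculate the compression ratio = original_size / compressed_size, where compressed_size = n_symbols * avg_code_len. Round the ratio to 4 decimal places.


original_size = n_symbols * orig_bits = 9058 * 8 = 72464 bits
compressed_size = n_symbols * avg_code_len = 9058 * 5.1 = 46195.8 bits
ratio = original_size / compressed_size = 72464 / 46195.8 = 1.5686

Compression ratio = 1.5686
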